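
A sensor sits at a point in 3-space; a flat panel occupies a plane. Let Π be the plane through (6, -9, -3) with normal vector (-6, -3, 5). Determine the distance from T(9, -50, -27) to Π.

The plane has equation n·(r − (6, -9, -3)) = 0, i.e. n·r = -24.
Then n·(9, -50, -27) - (-24) = -15.
|n| = √(36 + 9 + 25) = √70, so the distance is |-15|/√70 = 15/√70.

3√70/14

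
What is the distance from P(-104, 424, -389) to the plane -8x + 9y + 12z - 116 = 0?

Normal vector n = (-8, 9, 12), and n·(-104, 424, -389) - 116 = -136.
|n| = √(64 + 81 + 144) = 17, so the distance is |-136|/17 = 8.

8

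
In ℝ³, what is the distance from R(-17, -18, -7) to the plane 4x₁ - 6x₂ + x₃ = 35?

2√53/53

Normal vector n = (4, -6, 1), and n·(-17, -18, -7) - 35 = -2.
|n| = √(16 + 36 + 1) = √53, so the distance is |-2|/√53 = 2/√53.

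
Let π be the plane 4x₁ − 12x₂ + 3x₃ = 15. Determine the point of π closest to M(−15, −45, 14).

(-27, -9, 5)

The perpendicular from M has direction n = (4, −12, 3): r = (−15, −45, 14) + λ(4, −12, 3).
Substitute into the plane: n·(M + λn) = 15 gives 522 + 169λ = 15, so λ = -3.
Foot = (−15, −45, 14) + (-3)·(4, −12, 3) = (−27, −9, 5).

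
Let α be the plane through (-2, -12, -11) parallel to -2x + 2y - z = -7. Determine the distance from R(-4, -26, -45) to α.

Parallel planes share the normal n = (-2, 2, -1); since (-2, -12, -11) lies on the plane, its equation is -2x + 2y - z = -9.
n = (-2, 2, -1); n·P − (-9) = 10; |n| = 3; distance = 10/3.

10/3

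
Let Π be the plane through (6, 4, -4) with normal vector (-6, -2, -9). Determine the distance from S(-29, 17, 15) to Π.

The plane has equation n·(r − (6, 4, -4)) = 0, i.e. n·r = -8.
Then n·(-29, 17, 15) - (-8) = 13.
|n| = √(36 + 4 + 81) = 11, so the distance is |13|/11 = 13/11.

13/11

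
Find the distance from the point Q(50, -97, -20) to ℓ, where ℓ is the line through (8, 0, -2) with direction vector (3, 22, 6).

Direction vector d = (3, 22, 6).
AP = (42, -97, -18); AP·d = -2116, |AP|² = 11497, |d|² = 529.
distance² = |AP|² − (AP·d)²/|d|² = 11497 − 4477456/529 = 3033, so the distance is 3√337.

3√337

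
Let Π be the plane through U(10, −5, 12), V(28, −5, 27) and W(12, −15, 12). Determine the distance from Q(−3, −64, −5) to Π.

UV = (18, 0, 15) and UW = (2, −10, 0), so a normal is n = UV × UW = (150, 30, −180).
d = |150·(-3) + 30·(-64) + (-180)·(-5) − (-810)| / √(22500 + 900 + 32400) = |-660| / (30√62) = 11√62/31.

22/√62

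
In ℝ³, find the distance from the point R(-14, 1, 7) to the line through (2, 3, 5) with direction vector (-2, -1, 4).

6√5

Direction vector d = (-2, -1, 4).
AP = (-16, -2, 2); AP·d = 42, |AP|² = 264, |d|² = 21.
distance² = |AP|² − (AP·d)²/|d|² = 264 − 1764/21 = 180, so the distance is 6√5.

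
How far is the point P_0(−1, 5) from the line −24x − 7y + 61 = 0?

The normal to the line is n = (−24, −7) with |n| = 25.
|n·P_0 − (-61)| = |-11 − (-61)| = 50, so the distance is 50/25 = 2.

2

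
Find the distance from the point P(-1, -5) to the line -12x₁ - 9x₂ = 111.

The normal to the line is n = (-12, -9) with |n| = 15.
|n·P − 111| = |57 − 111| = 54, so the distance is 54/15 = 18/5.

18/5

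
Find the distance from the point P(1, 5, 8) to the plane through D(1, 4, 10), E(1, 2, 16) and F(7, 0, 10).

1/√14

DE = (0, −2, 6) and DF = (6, −4, 0), so a normal is n = DE × DF = (24, 36, 12).
d = |24·1 + 36·5 + 12·8 − 288| / √(576 + 1296 + 144) = |12| / (12√14) = 1/√14.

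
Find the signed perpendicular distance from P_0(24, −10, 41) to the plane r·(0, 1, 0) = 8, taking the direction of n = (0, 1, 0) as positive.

n·P_0 − 8 = -18.
|n| = 1, so the signed distance is -18/1 = -18.

-18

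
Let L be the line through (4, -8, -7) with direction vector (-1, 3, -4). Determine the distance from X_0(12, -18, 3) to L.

Direction vector d = (-1, 3, -4).
AP = (8, -10, 10), and AP × d = (10, 22, 14).
|AP × d|² = 780 and |d|² = 26, so the distance is √(780/26) = √30.

√30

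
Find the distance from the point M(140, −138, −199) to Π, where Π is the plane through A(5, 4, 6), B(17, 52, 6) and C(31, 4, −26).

AB = (12, 48, 0) and AC = (26, 0, −32), so a normal is n = AB × AC = (−1536, 384, −1248).
Then n·(140, −138, −199) − (−13632) = −6048.
|n| = √(2359296 + 147456 + 1557504) = 2016, so the distance is |-6048|/2016 = 3.

3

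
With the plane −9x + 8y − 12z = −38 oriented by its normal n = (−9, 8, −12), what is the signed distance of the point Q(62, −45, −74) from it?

8/17

n·Q − (-38) = 8.
|n| = 17, so the signed distance is 8/17.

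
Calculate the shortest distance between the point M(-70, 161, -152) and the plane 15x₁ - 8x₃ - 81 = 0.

5

d = |15·(-70) + (-8)·(-152) − 81| / √(225 + 0 + 64) = |85| / 17 = 5.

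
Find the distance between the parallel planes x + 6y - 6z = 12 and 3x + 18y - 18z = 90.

Divide the second equation by 3 to match normals: x + 6y - 6z = 30.
Both planes have normal n = (1, 6, -6), |n| = √73. Any point on the first plane is at distance |30 − 12|/|n| = 18/√73 from the second.

18√73/73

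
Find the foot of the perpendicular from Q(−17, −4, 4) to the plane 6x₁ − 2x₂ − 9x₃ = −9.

(-11, -6, -5)

n = (6, −2, −9), |n|² = 121, and n·Q − (-9) = -121.
t = -121/121 = -1, so the foot is Q − t·n = (−17, −4, 4) − (-1)·(6, −2, −9) = (−11, −6, −5).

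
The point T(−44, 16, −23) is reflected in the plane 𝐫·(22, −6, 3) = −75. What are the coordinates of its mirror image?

n = (22, −6, 3), |n|² = 529, n·T − (-75) = -1058, so t = -1058/529 = -2.
Foot F = T − (-2)·n = (0, 4, −17); the reflection is 2F − T = (44, −8, −11).

(44, -8, -11)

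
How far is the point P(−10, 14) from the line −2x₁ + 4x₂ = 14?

31√5/5

The normal to the line is n = (−2, 4) with |n| = 2√5.
|n·P − 14| = |76 − 14| = 62, so the distance is 62/(2√5) = 31/√5.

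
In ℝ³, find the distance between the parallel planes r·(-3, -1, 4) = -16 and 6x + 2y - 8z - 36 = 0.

√26/13

Divide the second equation by -2 to match normals: -3x - y + 4z = -18.
Both planes have normal n = (-3, -1, 4), |n| = √26. Any point on the first plane is at distance |(-18) − (-16)|/|n| = 2/√26 = √26/13 from the second.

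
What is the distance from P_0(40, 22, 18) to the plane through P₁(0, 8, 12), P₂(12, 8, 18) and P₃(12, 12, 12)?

√14

P₁P₂ = (12, 0, 6) and P₁P₃ = (12, 4, 0), so a normal is n = P₁P₂ × P₁P₃ = (−24, 72, 48).
Then n·(40, 22, 18) − 1152 = 336.
|n| = √(576 + 5184 + 2304) = 24√14, so the distance is |336|/(24√14) = √14.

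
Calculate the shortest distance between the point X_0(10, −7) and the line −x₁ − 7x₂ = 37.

√2/5

The normal to the line is n = (−1, −7) with |n| = 5√2.
|n·X_0 − 37| = |39 − 37| = 2, so the distance is 2/(5√2) = √2/5.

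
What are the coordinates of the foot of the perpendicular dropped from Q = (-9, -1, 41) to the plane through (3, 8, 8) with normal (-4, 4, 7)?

(3, -13, 20)

n = (-4, 4, 7), |n|² = 81, and n·Q − 76 = 243.
t = 243/81 = 3, so the foot is Q − t·n = (-9, -1, 41) − 3·(-4, 4, 7) = (3, -13, 20).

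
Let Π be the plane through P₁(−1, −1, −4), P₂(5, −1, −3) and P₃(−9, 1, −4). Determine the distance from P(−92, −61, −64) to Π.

P₁P₂ = (6, 0, 1) and P₁P₃ = (−8, 2, 0), so a normal is n = P₁P₂ × P₁P₃ = (−2, −8, 12).
d = |(-2)·(-92) + (-8)·(-61) + 12·(-64) − (-38)| / √(4 + 64 + 144) = |-58| / (2√53) = 29√53/53.

29/√53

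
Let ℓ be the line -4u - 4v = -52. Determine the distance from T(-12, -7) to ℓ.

The normal to the line is n = (-4, -4) with |n| = 4√2.
|n·T − (-52)| = |76 − (-52)| = 128, so the distance is 128/(4√2) = 16√2.

16√2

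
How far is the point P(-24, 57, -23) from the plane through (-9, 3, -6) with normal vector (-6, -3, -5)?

The plane has equation n·(r − (-9, 3, -6)) = 0, i.e. n·r = 75.
d = |(-6)·(-24) + (-3)·57 + (-5)·(-23) − 75| / √(36 + 9 + 25) = |13| / √70 = 13/√70.

13√70/70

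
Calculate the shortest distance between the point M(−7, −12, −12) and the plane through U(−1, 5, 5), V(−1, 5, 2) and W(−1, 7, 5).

6

UV = (0, 0, −3) and UW = (0, 2, 0), so a normal is n = UV × UW = (6, 0, 0).
d = |6·(-7) − (-6)| / √(36 + 0 + 0) = |-36| / 6 = 6.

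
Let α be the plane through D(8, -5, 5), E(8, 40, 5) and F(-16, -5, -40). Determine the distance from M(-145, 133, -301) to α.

DE = (0, 45, 0) and DF = (-24, 0, -45), so a normal is n = DE × DF = (-2025, 0, 1080).
Then n·(-145, 133, -301) - (-10800) = -20655.
|n| = √(4100625 + 0 + 1166400) = 2295, so the distance is |-20655|/2295 = 9.

9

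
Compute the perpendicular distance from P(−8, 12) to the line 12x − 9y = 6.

14

The normal to the line is n = (12, −9) with |n| = 15.
|n·P − 6| = |-204 − 6| = 210, so the distance is 210/15 = 14.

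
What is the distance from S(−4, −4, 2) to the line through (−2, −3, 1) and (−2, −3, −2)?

√5

A direction vector is d = (0, 0, −3).
AP = (−2, −1, 1), and AP × d = (3, −6, 0).
|AP × d|² = 45 and |d|² = 9, so the distance is √(45/9) = √5.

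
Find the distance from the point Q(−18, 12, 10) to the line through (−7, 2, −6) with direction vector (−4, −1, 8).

Direction vector d = (−4, −1, 8).
AP = (−11, 10, 16), and AP × d = (96, 24, 51).
|AP × d|² = 12393 and |d|² = 81, so the distance is √(12393/81) = √153 = 3√17.

3√17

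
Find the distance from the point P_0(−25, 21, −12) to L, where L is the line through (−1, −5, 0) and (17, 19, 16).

2√349

A direction vector is d = (18, 24, 16).
AP = (−24, 26, −12), and AP × d = (704, 168, −1044).
|AP × d|² = 1613776 and |d|² = 1156, so the distance is √(1613776/1156) = √1396 = 2√349.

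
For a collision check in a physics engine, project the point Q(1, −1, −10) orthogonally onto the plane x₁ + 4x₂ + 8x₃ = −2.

(2, 3, -2)

n = (1, 4, 8), |n|² = 81, and n·Q − (-2) = -81.
t = -81/81 = -1, so the foot is Q − t·n = (1, −1, −10) − (-1)·(1, 4, 8) = (2, 3, −2).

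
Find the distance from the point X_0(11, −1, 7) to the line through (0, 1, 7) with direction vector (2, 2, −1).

Direction vector d = (2, 2, −1).
AP = (11, −2, 0); AP·d = 18, |AP|² = 125, |d|² = 9.
distance² = |AP|² − (AP·d)²/|d|² = 125 − 324/9 = 89, so the distance is √89.

√89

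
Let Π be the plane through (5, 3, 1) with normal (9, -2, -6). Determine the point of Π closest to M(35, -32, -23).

(-1, -24, 1)

n = (9, -2, -6), |n|² = 121, and n·M − 33 = 484.
t = 484/121 = 4, so the foot is M − t·n = (35, -32, -23) − 4·(9, -2, -6) = (-1, -24, 1).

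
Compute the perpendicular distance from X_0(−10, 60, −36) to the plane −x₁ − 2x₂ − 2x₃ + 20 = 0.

n = (−1, −2, −2); n·P − (-20) = -18; |n| = 3; distance = 18/3 = 6.

6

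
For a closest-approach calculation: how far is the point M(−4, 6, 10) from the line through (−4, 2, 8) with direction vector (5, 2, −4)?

Direction vector d = (5, 2, −4).
AP = (0, 4, 2), and AP × d = (−20, 10, −20).
|AP × d|² = 900 and |d|² = 45, so the distance is √(900/45) = √20 = 2√5.

2√5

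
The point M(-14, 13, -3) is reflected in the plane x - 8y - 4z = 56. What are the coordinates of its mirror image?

n = (1, -8, -4), |n|² = 81, n·M − 56 = -162, so t = -162/81 = -2.
Foot F = M − (-2)·n = (-12, -3, -11); the reflection is 2F − M = (-10, -19, -19).

(-10, -19, -19)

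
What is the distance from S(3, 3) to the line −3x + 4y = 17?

14/5

The normal to the line is n = (−3, 4) with |n| = 5.
|n·S − 17| = |3 − 17| = 14, so the distance is 14/5.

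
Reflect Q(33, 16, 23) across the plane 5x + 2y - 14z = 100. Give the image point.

With n = (5, 2, -14), the signed offset is (n·Q − 100)/|n|² = -225/225 = -1.
Q' = Q − 2t·n = (33, 16, 23) − (-2)·(5, 2, -14) = (43, 20, -5).

(43, 20, -5)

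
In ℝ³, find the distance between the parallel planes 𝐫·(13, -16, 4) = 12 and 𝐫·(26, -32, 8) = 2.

11/21

Divide the second equation by 2 to match normals: 13x - 16y + 4z = 1.
With common normal n = (13, -16, 4) (|n| = 21), the distance is |12 − 1|/|n| = 11/21.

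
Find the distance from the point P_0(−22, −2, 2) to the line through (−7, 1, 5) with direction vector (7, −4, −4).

Direction vector d = (7, −4, −4).
AP = (−15, −3, −3), and AP × d = (0, −81, 81).
|AP × d|² = 13122 and |d|² = 81, so the distance is √(13122/81) = √162 = 9√2.

9√2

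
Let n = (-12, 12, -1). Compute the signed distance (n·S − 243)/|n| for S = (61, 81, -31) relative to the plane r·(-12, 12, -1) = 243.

n·S − 243 = 28.
|n| = 17, so the signed distance is 28/17.

28/17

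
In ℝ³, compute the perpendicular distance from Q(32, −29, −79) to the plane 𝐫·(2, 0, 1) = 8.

23√5/5

Normal vector n = (2, 0, 1), and n·(32, −29, −79) − 8 = −23.
|n| = √(4 + 0 + 1) = √5, so the distance is |-23|/√5 = 23√5/5.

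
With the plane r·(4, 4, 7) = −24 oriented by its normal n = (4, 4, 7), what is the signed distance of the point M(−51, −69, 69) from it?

n·M − (-24) = 27.
|n| = 9, so the signed distance is 27/9 = 3.

3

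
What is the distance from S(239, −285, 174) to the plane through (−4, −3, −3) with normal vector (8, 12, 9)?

9

The plane has equation n·(r − (−4, −3, −3)) = 0, i.e. n·r = -95.
Then n·(239, −285, 174) − (−95) = 153.
|n| = √(64 + 144 + 81) = 17, so the distance is |153|/17 = 9.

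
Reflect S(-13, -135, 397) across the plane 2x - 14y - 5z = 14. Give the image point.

(-53/5, -759/5, 391)

n = (2, -14, -5), |n|² = 225, n·S − 14 = -135, so t = -135/225 = -3/5.
Foot F = S − (-3/5)·n = (-59/5, -717/5, 394); the reflection is 2F − S = (-53/5, -759/5, 391).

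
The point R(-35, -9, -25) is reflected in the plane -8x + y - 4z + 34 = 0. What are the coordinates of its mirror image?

(45, -19, 15)

With n = (-8, 1, -4), the signed offset is (n·R − (-34))/|n|² = 405/81 = 5.
R' = R − 2t·n = (-35, -9, -25) − 10·(-8, 1, -4) = (45, -19, 15).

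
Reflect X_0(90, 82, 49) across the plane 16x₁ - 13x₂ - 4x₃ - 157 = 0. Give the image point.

With n = (16, -13, -4), the signed offset is (n·X_0 − 157)/|n|² = 21/441 = 1/21.
X_0' = X_0 − 2t·n = (90, 82, 49) − (2/21)·(16, -13, -4) = (1858/21, 1748/21, 1037/21).

(1858/21, 1748/21, 1037/21)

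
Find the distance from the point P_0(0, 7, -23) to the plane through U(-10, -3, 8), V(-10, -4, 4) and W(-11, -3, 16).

UV = (0, -1, -4) and UW = (-1, 0, 8), so a normal is n = UV × UW = (-8, 4, -1).
n = (-8, 4, -1); n·P − 60 = -9; |n| = 9; distance = 9/9 = 1.

1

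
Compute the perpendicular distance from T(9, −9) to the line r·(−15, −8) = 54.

117/17

d = |(-15)·9 + (-8)·(-9) − 54| / √(225 + 64) = |-117|/17 = 117/17.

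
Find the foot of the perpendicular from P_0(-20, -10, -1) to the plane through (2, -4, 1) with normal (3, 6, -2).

n = (3, 6, -2), |n|² = 49, and n·P_0 − (-20) = -98.
t = -98/49 = -2, so the foot is P_0 − t·n = (-20, -10, -1) − (-2)·(3, 6, -2) = (-14, 2, -5).

(-14, 2, -5)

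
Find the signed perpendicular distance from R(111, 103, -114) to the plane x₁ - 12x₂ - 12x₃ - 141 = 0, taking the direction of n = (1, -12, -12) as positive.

6

n·R − 141 = 102.
|n| = 17, so the signed distance is 102/17 = 6.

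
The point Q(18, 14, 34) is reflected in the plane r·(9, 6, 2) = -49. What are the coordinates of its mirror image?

n = (9, 6, 2), |n|² = 121, n·Q − (-49) = 363, so t = 363/121 = 3.
Foot F = Q − 3·n = (-9, -4, 28); the reflection is 2F − Q = (-36, -22, 22).

(-36, -22, 22)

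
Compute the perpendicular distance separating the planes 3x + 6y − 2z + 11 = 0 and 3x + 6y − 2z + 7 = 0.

With common normal n = (3, 6, −2) (|n| = 7), the distance is |(-11) − (-7)|/|n| = 4/7.

4/7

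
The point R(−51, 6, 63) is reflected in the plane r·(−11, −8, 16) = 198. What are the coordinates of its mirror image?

(15, 54, -33)

n = (−11, −8, 16), |n|² = 441, n·R − 198 = 1323, so t = 1323/441 = 3.
Foot F = R − 3·n = (−18, 30, 15); the reflection is 2F − R = (15, 54, −33).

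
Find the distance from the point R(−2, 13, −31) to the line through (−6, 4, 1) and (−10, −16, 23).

A direction vector is d = (−4, −20, 22).
AP = (4, 9, −32); AP·d = -900, |AP|² = 1121, |d|² = 900.
distance² = |AP|² − (AP·d)²/|d|² = 1121 − 810000/900 = 221, so the distance is √221.

√221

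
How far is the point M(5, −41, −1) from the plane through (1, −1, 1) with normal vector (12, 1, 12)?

The plane has equation n·(r − (1, −1, 1)) = 0, i.e. n·r = 23.
Then n·(5, −41, −1) − 23 = −16.
|n| = √(144 + 1 + 144) = 17, so the distance is |-16|/17 = 16/17.

16/17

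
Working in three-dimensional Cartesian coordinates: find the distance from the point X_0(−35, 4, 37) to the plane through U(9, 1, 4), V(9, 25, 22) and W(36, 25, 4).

1

UV = (0, 24, 18) and UW = (27, 24, 0), so a normal is n = UV × UW = (−432, 486, −648).
d = |(-432)·(-35) + 486·4 + (-648)·37 − (-5994)| / √(186624 + 236196 + 419904) = |-918| / 918 = 1.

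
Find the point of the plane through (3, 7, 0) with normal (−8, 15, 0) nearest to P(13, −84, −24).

n = (−8, 15, 0), |n|² = 289, and n·P − 81 = -1445.
t = -1445/289 = -5, so the foot is P − t·n = (13, −84, −24) − (-5)·(−8, 15, 0) = (−27, −9, −24).

(-27, -9, -24)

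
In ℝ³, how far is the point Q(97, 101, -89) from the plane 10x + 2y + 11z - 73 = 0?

8

d = |10·97 + 2·101 + 11·(-89) − 73| / √(100 + 4 + 121) = |120| / 15 = 8.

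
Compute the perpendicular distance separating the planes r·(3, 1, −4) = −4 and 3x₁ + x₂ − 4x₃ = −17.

13/√26

With common normal n = (3, 1, −4) (|n| = √26), the distance is |(-4) − (-17)|/|n| = 13/√26.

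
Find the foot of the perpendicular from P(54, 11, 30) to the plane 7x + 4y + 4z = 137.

(19, -9, 10)

n = (7, 4, 4), |n|² = 81, and n·P − 137 = 405.
t = 405/81 = 5, so the foot is P − t·n = (54, 11, 30) − 5·(7, 4, 4) = (19, −9, 10).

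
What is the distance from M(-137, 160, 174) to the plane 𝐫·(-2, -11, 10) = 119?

Normal vector n = (-2, -11, 10), and n·(-137, 160, 174) - 119 = 135.
|n| = √(4 + 121 + 100) = 15, so the distance is |135|/15 = 9.

9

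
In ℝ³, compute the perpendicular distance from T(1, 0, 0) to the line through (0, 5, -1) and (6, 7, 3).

A direction vector is d = (6, 2, 4).
AP = (1, -5, 1), and AP × d = (-22, 2, 32).
|AP × d|² = 1512 and |d|² = 56, so the distance is √(1512/56) = √27 = 3√3.

3√3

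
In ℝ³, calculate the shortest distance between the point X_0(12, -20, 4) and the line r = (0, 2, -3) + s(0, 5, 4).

3√57

Direction vector d = (0, 5, 4).
AP = (12, -22, 7), and AP × d = (-123, -48, 60).
|AP × d|² = 21033 and |d|² = 41, so the distance is √(21033/41) = √513 = 3√57.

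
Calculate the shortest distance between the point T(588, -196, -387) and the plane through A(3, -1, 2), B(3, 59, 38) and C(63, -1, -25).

AB = (0, 60, 36) and AC = (60, 0, -27), so a normal is n = AB × AC = (-1620, 2160, -3600).
Then n·(588, -196, -387) - (-14220) = 31500.
|n| = √(2624400 + 4665600 + 12960000) = 4500, so the distance is |31500|/4500 = 7.

7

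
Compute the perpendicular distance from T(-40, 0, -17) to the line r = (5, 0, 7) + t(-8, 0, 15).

Direction vector d = (-8, 0, 15).
AP = (-45, 0, -24), and AP × d = (0, 867, 0).
|AP × d|² = 751689 and |d|² = 289, so the distance is √(751689/289) = √2601 = 51.

51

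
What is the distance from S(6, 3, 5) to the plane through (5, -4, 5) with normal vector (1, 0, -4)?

The plane has equation n·(r − (5, -4, 5)) = 0, i.e. n·r = -15.
Then n·(6, 3, 5) - (-15) = 1.
|n| = √(1 + 0 + 16) = √17, so the distance is |1|/√17 = √17/17.

√17/17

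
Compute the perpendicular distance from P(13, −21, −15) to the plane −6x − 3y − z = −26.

26/√46

Normal vector n = (−6, −3, −1), and n·(13, −21, −15) − (−26) = 26.
|n| = √(36 + 9 + 1) = √46, so the distance is |26|/√46 = 13√46/23.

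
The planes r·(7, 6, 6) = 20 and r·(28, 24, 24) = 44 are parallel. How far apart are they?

9/11

Divide the second equation by 4 to match normals: 7x + 6y + 6z = 11.
Both planes have normal n = (7, 6, 6), |n| = 11. Any point on the first plane is at distance |11 − 20|/|n| = 9/11 from the second.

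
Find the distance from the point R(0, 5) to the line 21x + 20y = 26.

74/29

The normal to the line is n = (21, 20) with |n| = 29.
|n·R − 26| = |100 − 26| = 74, so the distance is 74/29.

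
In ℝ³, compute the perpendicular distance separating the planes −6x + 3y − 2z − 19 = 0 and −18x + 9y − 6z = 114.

Divide the second equation by 3 to match normals: −6x + 3y − 2z = 38.
Both planes have normal n = (−6, 3, −2), |n| = 7. Any point on the first plane is at distance |38 − 19|/|n| = 19/7 from the second.

19/7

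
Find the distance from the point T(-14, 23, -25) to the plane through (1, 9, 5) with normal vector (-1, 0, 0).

The plane has equation n·(r − (1, 9, 5)) = 0, i.e. n·r = -1.
n = (-1, 0, 0); n·P − (-1) = 15; |n| = 1; distance = 15/1 = 15.

15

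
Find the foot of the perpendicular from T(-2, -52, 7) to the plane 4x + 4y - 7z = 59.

(14, -36, -21)

The perpendicular from T has direction n = (4, 4, -7): r = (-2, -52, 7) + μ(4, 4, -7).
Substitute into the plane: n·(T + μn) = 59 gives -265 + 81μ = 59, so μ = 4.
Foot = (-2, -52, 7) + 4·(4, 4, -7) = (14, -36, -21).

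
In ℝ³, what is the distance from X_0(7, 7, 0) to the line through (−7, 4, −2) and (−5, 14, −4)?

√182

A direction vector is d = (2, 10, −2).
AP = (14, 3, 2), and AP × d = (−26, 32, 134).
|AP × d|² = 19656 and |d|² = 108, so the distance is √(19656/108) = √182.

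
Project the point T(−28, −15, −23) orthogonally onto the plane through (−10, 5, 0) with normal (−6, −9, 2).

n = (−6, −9, 2), |n|² = 121, and n·T − 15 = 242.
t = 242/121 = 2, so the foot is T − t·n = (−28, −15, −23) − 2·(−6, −9, 2) = (−16, 3, −27).

(-16, 3, -27)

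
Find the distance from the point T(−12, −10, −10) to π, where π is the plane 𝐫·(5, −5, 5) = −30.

n = (5, −5, 5); n·P − (-30) = -30; |n| = 5√3; distance = 30/(5√3) = 2√3.

2√3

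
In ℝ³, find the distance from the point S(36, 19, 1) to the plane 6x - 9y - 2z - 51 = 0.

n = (6, -9, -2); n·P − 51 = -8; |n| = 11; distance = 8/11.

8/11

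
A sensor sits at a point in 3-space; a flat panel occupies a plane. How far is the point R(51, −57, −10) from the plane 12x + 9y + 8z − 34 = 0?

15/17

n = (12, 9, 8); n·P − 34 = -15; |n| = 17; distance = 15/17.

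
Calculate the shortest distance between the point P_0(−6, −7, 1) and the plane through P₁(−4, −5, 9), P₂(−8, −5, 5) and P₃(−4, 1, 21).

2/√6

P₁P₂ = (−4, 0, −4) and P₁P₃ = (0, 6, 12), so a normal is n = P₁P₂ × P₁P₃ = (24, 48, −24).
d = |24·(-6) + 48·(-7) + (-24)·1 − (-552)| / √(576 + 2304 + 576) = |48| / (24√6) = √6/3.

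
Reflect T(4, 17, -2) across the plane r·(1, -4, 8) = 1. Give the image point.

With n = (1, -4, 8), the signed offset is (n·T − 1)/|n|² = -81/81 = -1.
T' = T − 2t·n = (4, 17, -2) − (-2)·(1, -4, 8) = (6, 9, 14).

(6, 9, 14)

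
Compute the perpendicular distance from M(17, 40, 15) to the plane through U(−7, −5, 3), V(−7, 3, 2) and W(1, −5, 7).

UV = (0, 8, −1) and UW = (8, 0, 4), so a normal is n = UV × UW = (32, −8, −64).
d = |32·17 + (-8)·40 + (-64)·15 − (-376)| / √(1024 + 64 + 4096) = |-360| / 72 = 5.

5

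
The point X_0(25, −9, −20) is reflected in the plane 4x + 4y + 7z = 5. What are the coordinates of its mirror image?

With n = (4, 4, 7), the signed offset is (n·X_0 − 5)/|n|² = -81/81 = -1.
X_0' = X_0 − 2t·n = (25, −9, −20) − (-2)·(4, 4, 7) = (33, −1, −6).

(33, -1, -6)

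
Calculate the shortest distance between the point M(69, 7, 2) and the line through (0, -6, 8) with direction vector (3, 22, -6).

Direction vector d = (3, 22, -6).
AP = (69, 13, -6), and AP × d = (54, 396, 1479).
|AP × d|² = 2347173 and |d|² = 529, so the distance is √(2347173/529) = √4437 = 3√493.

3√493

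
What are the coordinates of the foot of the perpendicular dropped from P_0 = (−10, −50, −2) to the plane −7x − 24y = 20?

(4, -2, -2)

The perpendicular from P_0 has direction n = (−7, −24, 0): r = (−10, −50, −2) + t(−7, −24, 0).
Substitute into the plane: n·(P_0 + tn) = 20 gives 1270 + 625t = 20, so t = -2.
Foot = (−10, −50, −2) + (-2)·(−7, −24, 0) = (4, −2, −2).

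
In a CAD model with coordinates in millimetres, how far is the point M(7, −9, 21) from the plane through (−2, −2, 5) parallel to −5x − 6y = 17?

3√61/61

Parallel planes share the normal n = (−5, −6, 0); since (−2, −2, 5) lies on the plane, its equation is −5x − 6y = 22.
Then n·(7, −9, 21) − 22 = −3.
|n| = √(25 + 36 + 0) = √61, so the distance is |-3|/√61 = 3/√61.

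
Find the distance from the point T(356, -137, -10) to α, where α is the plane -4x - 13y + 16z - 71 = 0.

6

Normal vector n = (-4, -13, 16), and n·(356, -137, -10) - 71 = 126.
|n| = √(16 + 169 + 256) = 21, so the distance is |126|/21 = 6.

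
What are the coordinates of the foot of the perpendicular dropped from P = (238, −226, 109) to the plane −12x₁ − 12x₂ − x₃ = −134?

n = (−12, −12, −1), |n|² = 289, and n·P − (-134) = -119.
t = -119/289 = -7/17, so the foot is P − t·n = (238, −226, 109) − (-7/17)·(−12, −12, −1) = (3962/17, −3926/17, 1846/17).

(3962/17, -3926/17, 1846/17)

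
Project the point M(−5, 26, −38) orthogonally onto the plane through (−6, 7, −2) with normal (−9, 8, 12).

(-14, 34, -26)

n = (−9, 8, 12), |n|² = 289, and n·M − 86 = -289.
t = -289/289 = -1, so the foot is M − t·n = (−5, 26, −38) − (-1)·(−9, 8, 12) = (−14, 34, −26).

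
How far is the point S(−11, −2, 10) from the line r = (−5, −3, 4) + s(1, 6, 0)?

√73

Direction vector d = (1, 6, 0).
AP = (−6, 1, 6), and AP × d = (−36, 6, −37).
|AP × d|² = 2701 and |d|² = 37, so the distance is √(2701/37) = √73.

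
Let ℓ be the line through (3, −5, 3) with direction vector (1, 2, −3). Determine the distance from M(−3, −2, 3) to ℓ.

3√5

Direction vector d = (1, 2, −3).
AP = (−6, 3, 0); AP·d = 0, |AP|² = 45, |d|² = 14.
distance² = |AP|² − (AP·d)²/|d|² = 45 − 0/14 = 45, so the distance is 3√5.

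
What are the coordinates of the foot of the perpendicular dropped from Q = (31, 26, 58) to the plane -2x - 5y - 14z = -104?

The perpendicular from Q has direction n = (-2, -5, -14): r = (31, 26, 58) + λ(-2, -5, -14).
Substitute into the plane: n·(Q + λn) = -104 gives -1004 + 225λ = -104, so λ = 4.
Foot = (31, 26, 58) + 4·(-2, -5, -14) = (23, 6, 2).

(23, 6, 2)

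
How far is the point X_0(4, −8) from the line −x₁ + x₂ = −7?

5/√2

d = |(-1)·4 + 1·(-8) − (-7)| / √(1 + 1) = |-5|/√2 = 5/√2.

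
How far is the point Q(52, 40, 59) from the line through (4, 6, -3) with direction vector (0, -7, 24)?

2√1201

Direction vector d = (0, -7, 24).
AP = (48, 34, 62); AP·d = 1250, |AP|² = 7304, |d|² = 625.
distance² = |AP|² − (AP·d)²/|d|² = 7304 − 1562500/625 = 4804, so the distance is 2√1201.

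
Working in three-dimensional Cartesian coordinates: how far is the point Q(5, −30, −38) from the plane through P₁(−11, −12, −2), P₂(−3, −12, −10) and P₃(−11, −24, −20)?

14/√17

P₁P₂ = (8, 0, −8) and P₁P₃ = (0, −12, −18), so a normal is n = P₁P₂ × P₁P₃ = (−96, 144, −96).
Then n·(5, −30, −38) − (−480) = −672.
|n| = √(9216 + 20736 + 9216) = 48√17, so the distance is |-672|/(48√17) = 14/√17.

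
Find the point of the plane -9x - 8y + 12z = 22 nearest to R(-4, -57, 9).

(14, -41, -15)

n = (-9, -8, 12), |n|² = 289, and n·R − 22 = 578.
t = 578/289 = 2, so the foot is R − t·n = (-4, -57, 9) − 2·(-9, -8, 12) = (14, -41, -15).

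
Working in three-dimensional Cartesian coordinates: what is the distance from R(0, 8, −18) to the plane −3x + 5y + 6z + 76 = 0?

d = |(-3)·0 + 5·8 + 6·(-18) − (-76)| / √(9 + 25 + 36) = |8| / √70 = 4√70/35.

8/√70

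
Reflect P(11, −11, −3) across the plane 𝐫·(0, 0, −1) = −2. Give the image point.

(11, -11, 7)

With n = (0, 0, −1), the signed offset is (n·P − (-2))/|n|² = 5/1 = 5.
P' = P − 2t·n = (11, −11, −3) − 10·(0, 0, −1) = (11, −11, 7).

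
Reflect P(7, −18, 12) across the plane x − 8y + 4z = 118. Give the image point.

n = (1, −8, 4), |n|² = 81, n·P − 118 = 81, so t = 81/81 = 1.
Foot F = P − 1·n = (6, −10, 8); the reflection is 2F − P = (5, −2, 4).

(5, -2, 4)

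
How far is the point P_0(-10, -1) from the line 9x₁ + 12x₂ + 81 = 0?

d = |9·(-10) + 12·(-1) − (-81)| / √(81 + 144) = |-21|/15 = 7/5.

7/5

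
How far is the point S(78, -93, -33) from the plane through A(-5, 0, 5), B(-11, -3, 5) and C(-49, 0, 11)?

AB = (-6, -3, 0) and AC = (-44, 0, 6), so a normal is n = AB × AC = (-18, 36, -132).
d = |(-18)·78 + 36·(-93) + (-132)·(-33) − (-570)| / √(324 + 1296 + 17424) = |174| / 138 = 29/23.

29/23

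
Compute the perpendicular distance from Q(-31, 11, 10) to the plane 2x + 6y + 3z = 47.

13/7

n = (2, 6, 3); n·P − 47 = -13; |n| = 7; distance = 13/7.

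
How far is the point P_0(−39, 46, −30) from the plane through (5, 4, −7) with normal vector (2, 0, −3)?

19/√13

The plane has equation n·(r − (5, 4, −7)) = 0, i.e. n·r = 31.
Then n·(−39, 46, −30) − 31 = −19.
|n| = √(4 + 0 + 9) = √13, so the distance is |-19|/√13 = 19√13/13.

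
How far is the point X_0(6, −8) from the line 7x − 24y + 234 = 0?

d = |7·6 + (-24)·(-8) − (-234)| / √(49 + 576) = |468|/25 = 468/25.

468/25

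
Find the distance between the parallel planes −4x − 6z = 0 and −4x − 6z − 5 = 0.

5√13/26

With common normal n = (−4, 0, −6) (|n| = 2√13), the distance is |0 − 5|/|n| = 5/(2√13) = 5√13/26.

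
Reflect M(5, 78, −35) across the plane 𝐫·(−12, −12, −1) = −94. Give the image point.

n = (−12, −12, −1), |n|² = 289, n·M − (-94) = -867, so t = -867/289 = -3.
Foot F = M − (-3)·n = (−31, 42, −38); the reflection is 2F − M = (−67, 6, −41).

(-67, 6, -41)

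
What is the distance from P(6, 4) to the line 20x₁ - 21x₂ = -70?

d = |20·6 + (-21)·4 − (-70)| / √(400 + 441) = |106|/29 = 106/29.

106/29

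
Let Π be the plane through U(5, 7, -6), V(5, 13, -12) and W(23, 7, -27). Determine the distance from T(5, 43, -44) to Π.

12/11

UV = (0, 6, -6) and UW = (18, 0, -21), so a normal is n = UV × UW = (-126, -108, -108).
n = (-126, -108, -108); n·P − (-738) = 216; |n| = 198; distance = 216/198 = 12/11.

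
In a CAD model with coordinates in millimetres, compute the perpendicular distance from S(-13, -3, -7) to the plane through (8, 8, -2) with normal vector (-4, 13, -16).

1

The plane has equation n·(r − (8, 8, -2)) = 0, i.e. n·r = 104.
Then n·(-13, -3, -7) - 104 = 21.
|n| = √(16 + 169 + 256) = 21, so the distance is |21|/21 = 1.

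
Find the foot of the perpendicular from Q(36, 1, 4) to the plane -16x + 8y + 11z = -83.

n = (-16, 8, 11), |n|² = 441, and n·Q − (-83) = -441.
t = -441/441 = -1, so the foot is Q − t·n = (36, 1, 4) − (-1)·(-16, 8, 11) = (20, 9, 15).

(20, 9, 15)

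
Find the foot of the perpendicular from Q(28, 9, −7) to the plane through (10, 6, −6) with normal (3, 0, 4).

The perpendicular from Q has direction n = (3, 0, 4): r = (28, 9, −7) + λ(3, 0, 4).
Substitute into the plane: n·(Q + λn) = 6 gives 56 + 25λ = 6, so λ = -2.
Foot = (28, 9, −7) + (-2)·(3, 0, 4) = (22, 9, −15).

(22, 9, -15)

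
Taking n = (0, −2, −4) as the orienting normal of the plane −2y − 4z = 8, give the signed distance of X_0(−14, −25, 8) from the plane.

n·X_0 − 8 = 10.
|n| = 2√5, so the signed distance is √5.

√5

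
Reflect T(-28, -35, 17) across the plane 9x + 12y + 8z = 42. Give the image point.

With n = (9, 12, 8), the signed offset is (n·T − 42)/|n|² = -578/289 = -2.
T' = T − 2t·n = (-28, -35, 17) − (-4)·(9, 12, 8) = (8, 13, 49).

(8, 13, 49)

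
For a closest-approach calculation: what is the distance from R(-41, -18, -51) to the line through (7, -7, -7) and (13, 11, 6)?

√2245

A direction vector is d = (6, 18, 13).
AP = (-48, -11, -44), and AP × d = (649, 360, -798).
|AP × d|² = 1187605 and |d|² = 529, so the distance is √(1187605/529) = √2245.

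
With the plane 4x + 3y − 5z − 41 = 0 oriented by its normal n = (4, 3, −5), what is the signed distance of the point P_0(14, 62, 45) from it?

n·P_0 − 41 = -24.
|n| = 5√2, so the signed distance is -12√2/5.

-12√2/5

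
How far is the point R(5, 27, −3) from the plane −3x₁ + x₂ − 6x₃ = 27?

n = (−3, 1, −6); n·P − 27 = 3; |n| = √46; distance = 3/√46.

3/√46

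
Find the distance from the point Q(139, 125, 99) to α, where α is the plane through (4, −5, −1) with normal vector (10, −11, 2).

The plane has equation n·(r − (4, −5, −1)) = 0, i.e. n·r = 93.
Then n·(139, 125, 99) − 93 = 120.
|n| = √(100 + 121 + 4) = 15, so the distance is |120|/15 = 8.

8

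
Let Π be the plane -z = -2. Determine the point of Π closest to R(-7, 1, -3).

(-7, 1, 2)

The perpendicular from R has direction n = (0, 0, -1): r = (-7, 1, -3) + μ(0, 0, -1).
Substitute into the plane: n·(R + μn) = -2 gives 3 + 1μ = -2, so μ = -5.
Foot = (-7, 1, -3) + (-5)·(0, 0, -1) = (-7, 1, 2).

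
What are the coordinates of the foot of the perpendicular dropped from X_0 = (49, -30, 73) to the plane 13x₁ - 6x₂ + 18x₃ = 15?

n = (13, -6, 18), |n|² = 529, and n·X_0 − 15 = 2116.
t = 2116/529 = 4, so the foot is X_0 − t·n = (49, -30, 73) − 4·(13, -6, 18) = (-3, -6, 1).

(-3, -6, 1)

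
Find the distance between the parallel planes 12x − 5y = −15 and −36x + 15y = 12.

11/13

Divide the second equation by -3 to match normals: 12x − 5y = -4.
With common normal n = (12, −5, 0) (|n| = 13), the distance is |(-15) − (-4)|/|n| = 11/13.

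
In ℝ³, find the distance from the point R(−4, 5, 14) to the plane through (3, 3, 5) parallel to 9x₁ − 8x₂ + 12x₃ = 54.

Parallel planes share the normal n = (9, −8, 12); since (3, 3, 5) lies on the plane, its equation is 9x₁ − 8x₂ + 12x₃ = 63.
Then n·(−4, 5, 14) − 63 = 29.
|n| = √(81 + 64 + 144) = 17, so the distance is |29|/17 = 29/17.

29/17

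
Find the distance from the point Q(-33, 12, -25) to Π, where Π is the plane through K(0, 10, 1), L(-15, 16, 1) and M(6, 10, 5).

KL = (-15, 6, 0) and KM = (6, 0, 4), so a normal is n = KL × KM = (24, 60, -36).
Then n·(-33, 12, -25) - 564 = 264.
|n| = √(576 + 3600 + 1296) = 12√38, so the distance is |264|/(12√38) = 11√38/19.

11√38/19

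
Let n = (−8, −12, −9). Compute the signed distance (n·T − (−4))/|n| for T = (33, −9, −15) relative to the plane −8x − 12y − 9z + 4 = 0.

-1

n·T − (-4) = -17.
|n| = 17, so the signed distance is -17/17 = -1.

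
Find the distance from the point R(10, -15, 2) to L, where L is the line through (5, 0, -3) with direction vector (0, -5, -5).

Direction vector d = (0, -5, -5).
AP = (5, -15, 5), and AP × d = (100, 25, -25).
|AP × d|² = 11250 and |d|² = 50, so the distance is √(11250/50) = √225 = 15.

15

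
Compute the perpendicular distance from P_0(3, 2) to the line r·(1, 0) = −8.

The normal to the line is n = (1, 0) with |n| = 1.
|n·P_0 − (-8)| = |3 − (-8)| = 11, so the distance is 11/1 = 11.

11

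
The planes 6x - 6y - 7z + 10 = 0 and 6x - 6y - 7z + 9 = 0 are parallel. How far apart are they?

Both planes have normal n = (6, -6, -7), |n| = 11. Any point on the first plane is at distance |(-9) − (-10)|/|n| = 1/11 from the second.

1/11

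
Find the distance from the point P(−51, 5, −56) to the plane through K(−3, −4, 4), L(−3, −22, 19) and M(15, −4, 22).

KL = (0, −18, 15) and KM = (18, 0, 18), so a normal is n = KL × KM = (−324, 270, 324).
Then n·(−51, 5, −56) − 1188 = −1458.
|n| = √(104976 + 72900 + 104976) = 54√97, so the distance is |-1458|/(54√97) = 27/√97.

27/√97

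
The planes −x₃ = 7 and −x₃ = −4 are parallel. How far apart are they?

11

Both planes have normal n = (0, 0, −1), |n| = 1. Any point on the first plane is at distance |(-4) − 7|/|n| = 11/1 = 11 from the second.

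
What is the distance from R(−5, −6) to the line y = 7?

13

The normal to the line is n = (0, 1) with |n| = 1.
|n·R − 7| = |-6 − 7| = 13, so the distance is 13/1 = 13.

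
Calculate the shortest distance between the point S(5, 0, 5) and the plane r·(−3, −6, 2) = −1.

Normal vector n = (−3, −6, 2), and n·(5, 0, 5) − (−1) = −4.
|n| = √(9 + 36 + 4) = 7, so the distance is |-4|/7 = 4/7.

4/7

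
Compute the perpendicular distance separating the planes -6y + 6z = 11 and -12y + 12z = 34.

Divide the second equation by 2 to match normals: -6y + 6z = 17.
Both planes have normal n = (0, -6, 6), |n| = 6√2. Any point on the first plane is at distance |17 − 11|/|n| = 6/(6√2) = √2/2 from the second.

1/√2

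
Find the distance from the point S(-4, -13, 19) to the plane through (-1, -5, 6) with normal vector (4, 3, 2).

The plane has equation n·(r − (-1, -5, 6)) = 0, i.e. n·r = -7.
n = (4, 3, 2); n·P − (-7) = -10; |n| = √29; distance = 10/√29.

10/√29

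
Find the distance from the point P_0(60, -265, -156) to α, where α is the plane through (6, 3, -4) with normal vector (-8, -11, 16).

4

The plane has equation n·(r − (6, 3, -4)) = 0, i.e. n·r = -145.
n = (-8, -11, 16); n·P − (-145) = 84; |n| = 21; distance = 84/21 = 4.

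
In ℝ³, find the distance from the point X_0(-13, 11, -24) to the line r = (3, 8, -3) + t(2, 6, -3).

Direction vector d = (2, 6, -3).
AP = (-16, 3, -21), and AP × d = (117, -90, -102).
|AP × d|² = 32193 and |d|² = 49, so the distance is √(32193/49) = √657 = 3√73.

3√73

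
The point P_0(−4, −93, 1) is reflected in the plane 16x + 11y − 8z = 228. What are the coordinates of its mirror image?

(92, -27, -47)

With n = (16, 11, −8), the signed offset is (n·P_0 − 228)/|n|² = -1323/441 = -3.
P_0' = P_0 − 2t·n = (−4, −93, 1) − (-6)·(16, 11, −8) = (92, −27, −47).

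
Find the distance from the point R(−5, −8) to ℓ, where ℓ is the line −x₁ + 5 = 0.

10

The normal to the line is n = (−1, 0) with |n| = 1.
|n·R − (-5)| = |5 − (-5)| = 10, so the distance is 10/1 = 10.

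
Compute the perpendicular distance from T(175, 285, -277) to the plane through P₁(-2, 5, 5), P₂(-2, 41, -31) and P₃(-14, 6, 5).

9

P₁P₂ = (0, 36, -36) and P₁P₃ = (-12, 1, 0), so a normal is n = P₁P₂ × P₁P₃ = (36, 432, 432).
d = |36·175 + 432·285 + 432·(-277) − 4248| / √(1296 + 186624 + 186624) = |5508| / 612 = 9.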